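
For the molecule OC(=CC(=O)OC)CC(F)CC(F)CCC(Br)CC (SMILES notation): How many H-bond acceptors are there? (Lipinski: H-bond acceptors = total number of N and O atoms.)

3

N atoms: 0; O atoms: 3.
Lipinski HBA = 0 + 3 = 3.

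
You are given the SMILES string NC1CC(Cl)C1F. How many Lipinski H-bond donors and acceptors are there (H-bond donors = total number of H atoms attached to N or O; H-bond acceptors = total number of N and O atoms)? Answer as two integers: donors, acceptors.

Donors: find every N or O and count the H atoms it carries.
  atom 1 (N): bond orders sum to 1 → 2 H
Lipinski HBD = 2.
Acceptors: N atoms = 1, O atoms = 0 → HBA = 1.

2, 1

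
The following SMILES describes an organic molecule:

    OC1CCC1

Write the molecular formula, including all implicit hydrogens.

C4H8O

Walk through each heavy atom and fill implicit hydrogens from standard valence (C 4, N 3, O 2, S 2, halogen 1):
  atom 1: O, bond orders sum to 1 (valence 2) → 1 H
  atom 2: C, bond orders sum to 3 (valence 4) → 1 H
  atom 3: C, bond orders sum to 2 (valence 4) → 2 H
  atom 4: C, bond orders sum to 2 (valence 4) → 2 H
  atom 5: C, bond orders sum to 2 (valence 4) → 2 H
Totals → C:4, H:8, O:1.
In Hill order: C4H8O.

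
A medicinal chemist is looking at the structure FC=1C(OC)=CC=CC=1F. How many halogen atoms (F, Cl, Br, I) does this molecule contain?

2

Halogen atoms appear at heavy-atom positions 1, 10 (2×F).
Other groups present: 1 ether.
Halogen count: 2.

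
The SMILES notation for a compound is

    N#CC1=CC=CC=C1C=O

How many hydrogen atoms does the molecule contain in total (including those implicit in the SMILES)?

5

Walk through each heavy atom and fill implicit hydrogens from standard valence (C 4, N 3, O 2, S 2, halogen 1):
  atom 1: N, bond orders sum to 3 (valence 3) → 0 H
  atom 2: C, bond orders sum to 4 (valence 4) → 0 H
  atom 3: C, bond orders sum to 4 (valence 4) → 0 H
  atom 4: C, bond orders sum to 3 (valence 4) → 1 H
  atom 5: C, bond orders sum to 3 (valence 4) → 1 H
  atom 6: C, bond orders sum to 3 (valence 4) → 1 H
  atom 7: C, bond orders sum to 3 (valence 4) → 1 H
  atom 8: C, bond orders sum to 4 (valence 4) → 0 H
  atom 9: C, bond orders sum to 3 (valence 4) → 1 H
  atom 10: O, bond orders sum to 2 (valence 2) → 0 H
Total hydrogens: 5.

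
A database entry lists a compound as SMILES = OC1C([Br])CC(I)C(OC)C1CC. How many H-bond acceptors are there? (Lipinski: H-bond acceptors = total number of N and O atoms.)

N atoms: 0; O atoms: 2.
Lipinski HBA = 0 + 2 = 2.

2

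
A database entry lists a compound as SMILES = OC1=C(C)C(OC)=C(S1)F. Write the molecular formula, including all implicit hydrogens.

Walk through each heavy atom and fill implicit hydrogens from standard valence (C 4, N 3, O 2, S 2, halogen 1):
  atom 1: O, bond orders sum to 1 (valence 2) → 1 H
  atom 2: C, bond orders sum to 4 (valence 4) → 0 H
  atom 3: C, bond orders sum to 4 (valence 4) → 0 H
  atom 4: C, bond orders sum to 1 (valence 4) → 3 H
  atom 5: C, bond orders sum to 4 (valence 4) → 0 H
  atom 6: O, bond orders sum to 2 (valence 2) → 0 H
  atom 7: C, bond orders sum to 1 (valence 4) → 3 H
  atom 8: C, bond orders sum to 4 (valence 4) → 0 H
  atom 9: S, bond orders sum to 2 (valence 2) → 0 H
  atom 10: F (halogen, monovalent) → 0 H
Totals → C:6, H:7, F:1, O:2, S:1.

C6H7FO2S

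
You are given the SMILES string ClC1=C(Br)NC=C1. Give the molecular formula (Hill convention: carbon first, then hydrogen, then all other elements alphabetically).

Walk through each heavy atom and fill implicit hydrogens from standard valence (C 4, N 3, O 2, S 2, halogen 1):
  atom 1: Cl (halogen, monovalent) → 0 H
  atom 2: C, bond orders sum to 4 (valence 4) → 0 H
  atom 3: C, bond orders sum to 4 (valence 4) → 0 H
  atom 4: Br (halogen, monovalent) → 0 H
  atom 5: N, bond orders sum to 2 (valence 3) → 1 H
  atom 6: C, bond orders sum to 3 (valence 4) → 1 H
  atom 7: C, bond orders sum to 3 (valence 4) → 1 H
Totals → C:4, H:3, Br:1, Cl:1, N:1.

C4H3BrClN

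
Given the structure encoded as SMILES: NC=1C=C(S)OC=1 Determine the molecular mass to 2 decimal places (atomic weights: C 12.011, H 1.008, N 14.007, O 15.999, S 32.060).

115.15 g/mol

First, the molecular formula is C4H5NOS (counting implicit H from valence).
  C: 4 × 12.011 = 48.044
  H: 5 × 1.008 = 5.040
  N: 1 × 14.007 = 14.007
  O: 1 × 15.999 = 15.999
  S: 1 × 32.060 = 32.060
Sum: 4×12.011 + 5×1.008 + 1×14.007 + 1×15.999 + 1×32.060 = 115.150 → 115.15 g/mol.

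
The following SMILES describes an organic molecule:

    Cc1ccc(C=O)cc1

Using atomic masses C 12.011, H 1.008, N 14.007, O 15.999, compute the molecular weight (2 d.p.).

First, the molecular formula is C8H8O (counting implicit H from valence).
  C: 8 × 12.011 = 96.088
  H: 8 × 1.008 = 8.064
  O: 1 × 15.999 = 15.999
Sum: 8×12.011 + 8×1.008 + 1×15.999 = 120.151 → 120.15 g/mol.

120.15 g/mol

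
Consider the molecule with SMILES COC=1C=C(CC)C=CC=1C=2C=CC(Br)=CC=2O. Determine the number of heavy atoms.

Every atom symbol written in the SMILES (organic subset) is one heavy atom; implicit H are not written.
Heavy atoms by element → Br:1, C:15, O:2.
Total: 18.

18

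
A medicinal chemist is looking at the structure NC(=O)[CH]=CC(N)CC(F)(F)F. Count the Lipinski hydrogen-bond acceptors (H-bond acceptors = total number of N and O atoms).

N atoms: 2; O atoms: 1.
Lipinski HBA = 2 + 1 = 3.

3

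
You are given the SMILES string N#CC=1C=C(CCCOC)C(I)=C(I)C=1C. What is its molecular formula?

C12H13I2NO

Walk through each heavy atom and fill implicit hydrogens from standard valence (C 4, N 3, O 2, S 2, halogen 1):
  atom 1: N, bond orders sum to 3 (valence 3) → 0 H
  atom 2: C, bond orders sum to 4 (valence 4) → 0 H
  atom 3: C, bond orders sum to 4 (valence 4) → 0 H
  atom 4: C, bond orders sum to 3 (valence 4) → 1 H
  atom 5: C, bond orders sum to 4 (valence 4) → 0 H
  atom 6: C, bond orders sum to 2 (valence 4) → 2 H
  atom 7: C, bond orders sum to 2 (valence 4) → 2 H
  atom 8: C, bond orders sum to 2 (valence 4) → 2 H
  atom 9: O, bond orders sum to 2 (valence 2) → 0 H
  atom 10: C, bond orders sum to 1 (valence 4) → 3 H
  atom 11: C, bond orders sum to 4 (valence 4) → 0 H
  atom 12: I (halogen, monovalent) → 0 H
  atom 13: C, bond orders sum to 4 (valence 4) → 0 H
  atom 14: I (halogen, monovalent) → 0 H
  atom 15: C, bond orders sum to 4 (valence 4) → 0 H
  atom 16: C, bond orders sum to 1 (valence 4) → 3 H
Totals → C:12, H:13, I:2, N:1, O:1.
In Hill order: C12H13I2NO.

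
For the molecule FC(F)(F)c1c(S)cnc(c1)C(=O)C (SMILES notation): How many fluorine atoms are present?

3

Scan the SMILES for F atoms (remember two-letter symbols like Cl and Br are single atoms).
Fluorine count: 3.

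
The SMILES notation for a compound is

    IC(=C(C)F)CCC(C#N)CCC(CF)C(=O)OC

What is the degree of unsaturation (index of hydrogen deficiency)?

4

Molecular formula: C13H18F2INO2.
DoU = (2C + 2 + N − H − X) / 2, where X is the halogen count and O/S are ignored.
    = (2·13 + 2 + 1 − 18 − 3) / 2 = 8 / 2 = 4.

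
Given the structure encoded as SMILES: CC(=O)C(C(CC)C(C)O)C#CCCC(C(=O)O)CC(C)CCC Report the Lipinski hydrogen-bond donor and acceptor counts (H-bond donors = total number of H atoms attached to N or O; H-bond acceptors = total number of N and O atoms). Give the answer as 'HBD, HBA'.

Donors: find every N or O and count the H atoms it carries.
  atom 3 (O): bond orders sum to 2 → 0 H
  atom 10 (O): bond orders sum to 1 → 1 H
  atom 17 (O): bond orders sum to 2 → 0 H
  atom 18 (O): bond orders sum to 1 → 1 H
Lipinski HBD = 2.
Acceptors: N atoms = 0, O atoms = 4 → HBA = 4.

2, 4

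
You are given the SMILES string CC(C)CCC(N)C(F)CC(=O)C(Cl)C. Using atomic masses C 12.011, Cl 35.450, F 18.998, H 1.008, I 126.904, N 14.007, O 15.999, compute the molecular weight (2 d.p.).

237.74 g/mol

First, the molecular formula is C11H21ClFNO (counting implicit H from valence).
  C: 11 × 12.011 = 132.121
  Cl: 1 × 35.450 = 35.450
  F: 1 × 18.998 = 18.998
  H: 21 × 1.008 = 21.168
  N: 1 × 14.007 = 14.007
  O: 1 × 15.999 = 15.999
Sum: 11×12.011 + 1×35.450 + 1×18.998 + 21×1.008 + 1×14.007 + 1×15.999 = 237.743 → 237.74 g/mol.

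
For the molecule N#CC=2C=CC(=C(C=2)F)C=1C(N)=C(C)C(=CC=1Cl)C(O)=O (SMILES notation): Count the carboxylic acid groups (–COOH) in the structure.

The carboxylic acid motif appears at heavy-atom position 19 in the SMILES.
Other groups present: 1 nitrile, 1 primary amine.
Carboxylic acid count: 1.

1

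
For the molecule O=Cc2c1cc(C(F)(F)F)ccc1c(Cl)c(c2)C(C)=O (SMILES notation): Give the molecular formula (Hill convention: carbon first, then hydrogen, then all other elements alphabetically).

C14H8ClF3O2

Walk through each heavy atom and fill implicit hydrogens from standard valence (C 4, N 3, O 2, S 2, halogen 1); for lowercase aromatic atoms, an aromatic c carries 1 H when it has two neighbours and 0 H with three, and aromatic n carries 0 H:
  atom 1: O, bond orders sum to 2 (valence 2) → 0 H
  atom 2: C, bond orders sum to 3 (valence 4) → 1 H
  atom 3: aromatic c, 3 neighbours → 0 H
  atom 4: aromatic c, 3 neighbours → 0 H
  atom 5: aromatic c, 2 neighbours → 1 H
  atom 6: aromatic c, 3 neighbours → 0 H
  atom 7: C, bond orders sum to 4 (valence 4) → 0 H
  atom 8: F (halogen, monovalent) → 0 H
  atom 9: F (halogen, monovalent) → 0 H
  atom 10: F (halogen, monovalent) → 0 H
  atom 11: aromatic c, 2 neighbours → 1 H
  atom 12: aromatic c, 2 neighbours → 1 H
  atom 13: aromatic c, 3 neighbours → 0 H
  atom 14: aromatic c, 3 neighbours → 0 H
  atom 15: Cl (halogen, monovalent) → 0 H
  atom 16: aromatic c, 3 neighbours → 0 H
  atom 17: aromatic c, 2 neighbours → 1 H
  atom 18: C, bond orders sum to 4 (valence 4) → 0 H
  atom 19: C, bond orders sum to 1 (valence 4) → 3 H
  atom 20: O, bond orders sum to 2 (valence 2) → 0 H
Totals → C:14, H:8, Cl:1, F:3, O:2.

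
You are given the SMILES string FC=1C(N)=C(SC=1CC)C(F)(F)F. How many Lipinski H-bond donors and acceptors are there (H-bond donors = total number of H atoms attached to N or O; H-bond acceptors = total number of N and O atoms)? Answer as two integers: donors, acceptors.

Donors: find every N or O and count the H atoms it carries.
  atom 4 (N): bond orders sum to 1 → 2 H
Lipinski HBD = 2.
Acceptors: N atoms = 1, O atoms = 0 → HBA = 1.

2, 1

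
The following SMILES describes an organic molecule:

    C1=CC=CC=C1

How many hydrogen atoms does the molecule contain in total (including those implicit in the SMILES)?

Walk through each heavy atom and fill implicit hydrogens from standard valence (C 4, N 3, O 2, S 2, halogen 1):
  atom 1: C, bond orders sum to 3 (valence 4) → 1 H
  atom 2: C, bond orders sum to 3 (valence 4) → 1 H
  atom 3: C, bond orders sum to 3 (valence 4) → 1 H
  atom 4: C, bond orders sum to 3 (valence 4) → 1 H
  atom 5: C, bond orders sum to 3 (valence 4) → 1 H
  atom 6: C, bond orders sum to 3 (valence 4) → 1 H
Total hydrogens: 6.

6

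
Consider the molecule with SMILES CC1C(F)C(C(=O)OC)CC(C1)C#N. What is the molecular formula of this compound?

Walk through each heavy atom and fill implicit hydrogens from standard valence (C 4, N 3, O 2, S 2, halogen 1):
  atom 1: C, bond orders sum to 1 (valence 4) → 3 H
  atom 2: C, bond orders sum to 3 (valence 4) → 1 H
  atom 3: C, bond orders sum to 3 (valence 4) → 1 H
  atom 4: F (halogen, monovalent) → 0 H
  atom 5: C, bond orders sum to 3 (valence 4) → 1 H
  atom 6: C, bond orders sum to 4 (valence 4) → 0 H
  atom 7: O, bond orders sum to 2 (valence 2) → 0 H
  atom 8: O, bond orders sum to 2 (valence 2) → 0 H
  atom 9: C, bond orders sum to 1 (valence 4) → 3 H
  atom 10: C, bond orders sum to 2 (valence 4) → 2 H
  atom 11: C, bond orders sum to 3 (valence 4) → 1 H
  atom 12: C, bond orders sum to 2 (valence 4) → 2 H
  atom 13: C, bond orders sum to 4 (valence 4) → 0 H
  atom 14: N, bond orders sum to 3 (valence 3) → 0 H
Totals → C:10, H:14, F:1, N:1, O:2.
In Hill order: C10H14FNO2.

C10H14FNO2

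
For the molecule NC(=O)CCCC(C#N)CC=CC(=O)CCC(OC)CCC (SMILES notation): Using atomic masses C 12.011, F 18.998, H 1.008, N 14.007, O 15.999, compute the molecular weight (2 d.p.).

First, the molecular formula is C17H28N2O3 (counting implicit H from valence).
  C: 17 × 12.011 = 204.187
  H: 28 × 1.008 = 28.224
  N: 2 × 14.007 = 28.014
  O: 3 × 15.999 = 47.997
Sum: 17×12.011 + 28×1.008 + 2×14.007 + 3×15.999 = 308.422 → 308.42 g/mol.

308.42 g/mol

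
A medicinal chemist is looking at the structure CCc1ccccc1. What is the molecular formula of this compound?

Walk through each heavy atom and fill implicit hydrogens from standard valence (C 4, N 3, O 2, S 2, halogen 1); for lowercase aromatic atoms, an aromatic c carries 1 H when it has two neighbours and 0 H with three, and aromatic n carries 0 H:
  atom 1: C, bond orders sum to 1 (valence 4) → 3 H
  atom 2: C, bond orders sum to 2 (valence 4) → 2 H
  atom 3: aromatic c, 3 neighbours → 0 H
  atom 4: aromatic c, 2 neighbours → 1 H
  atom 5: aromatic c, 2 neighbours → 1 H
  atom 6: aromatic c, 2 neighbours → 1 H
  atom 7: aromatic c, 2 neighbours → 1 H
  atom 8: aromatic c, 2 neighbours → 1 H
Totals → C:8, H:10.
In Hill order: C8H10.

C8H10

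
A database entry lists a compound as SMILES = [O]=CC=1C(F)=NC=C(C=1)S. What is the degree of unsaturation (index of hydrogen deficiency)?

5

Degree of unsaturation = (number of rings) + (number of π bonds).
Ring closures in the SMILES: 1.
π bonds: 4 double bonds (each 1 DoU) → 4 DoU from unsaturation.
Total DoU = 1 + 4 = 5.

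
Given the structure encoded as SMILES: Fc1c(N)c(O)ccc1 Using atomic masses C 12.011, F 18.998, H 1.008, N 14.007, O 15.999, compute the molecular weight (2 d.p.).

127.12 g/mol

First, the molecular formula is C6H6FNO (counting implicit H from valence).
  C: 6 × 12.011 = 72.066
  F: 1 × 18.998 = 18.998
  H: 6 × 1.008 = 6.048
  N: 1 × 14.007 = 14.007
  O: 1 × 15.999 = 15.999
Sum: 6×12.011 + 1×18.998 + 6×1.008 + 1×14.007 + 1×15.999 = 127.118 → 127.12 g/mol.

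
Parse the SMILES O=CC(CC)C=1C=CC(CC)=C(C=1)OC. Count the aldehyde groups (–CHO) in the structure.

1

The aldehyde motif appears at heavy-atom position 2 in the SMILES.
Other groups present: 1 ether.
Aldehyde count: 1.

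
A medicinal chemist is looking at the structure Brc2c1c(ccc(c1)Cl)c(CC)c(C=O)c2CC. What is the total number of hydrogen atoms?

14

Walk through each heavy atom and fill implicit hydrogens from standard valence (C 4, N 3, O 2, S 2, halogen 1); for lowercase aromatic atoms, an aromatic c carries 1 H when it has two neighbours and 0 H with three, and aromatic n carries 0 H:
  atom 1: Br (halogen, monovalent) → 0 H
  atom 2: aromatic c, 3 neighbours → 0 H
  atom 3: aromatic c, 3 neighbours → 0 H
  atom 4: aromatic c, 3 neighbours → 0 H
  atom 5: aromatic c, 2 neighbours → 1 H
  atom 6: aromatic c, 2 neighbours → 1 H
  atom 7: aromatic c, 3 neighbours → 0 H
  atom 8: aromatic c, 2 neighbours → 1 H
  atom 9: Cl (halogen, monovalent) → 0 H
  atom 10: aromatic c, 3 neighbours → 0 H
  atom 11: C, bond orders sum to 2 (valence 4) → 2 H
  atom 12: C, bond orders sum to 1 (valence 4) → 3 H
  atom 13: aromatic c, 3 neighbours → 0 H
  atom 14: C, bond orders sum to 3 (valence 4) → 1 H
  atom 15: O, bond orders sum to 2 (valence 2) → 0 H
  atom 16: aromatic c, 3 neighbours → 0 H
  atom 17: C, bond orders sum to 2 (valence 4) → 2 H
  atom 18: C, bond orders sum to 1 (valence 4) → 3 H
Total hydrogens: 14.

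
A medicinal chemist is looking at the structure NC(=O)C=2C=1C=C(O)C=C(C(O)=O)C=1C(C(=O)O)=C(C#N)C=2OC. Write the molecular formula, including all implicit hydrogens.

Walk through each heavy atom and fill implicit hydrogens from standard valence (C 4, N 3, O 2, S 2, halogen 1):
  atom 1: N, bond orders sum to 1 (valence 3) → 2 H
  atom 2: C, bond orders sum to 4 (valence 4) → 0 H
  atom 3: O, bond orders sum to 2 (valence 2) → 0 H
  atom 4: C, bond orders sum to 4 (valence 4) → 0 H
  atom 5: C, bond orders sum to 4 (valence 4) → 0 H
  atom 6: C, bond orders sum to 3 (valence 4) → 1 H
  atom 7: C, bond orders sum to 4 (valence 4) → 0 H
  atom 8: O, bond orders sum to 1 (valence 2) → 1 H
  atom 9: C, bond orders sum to 3 (valence 4) → 1 H
  atom 10: C, bond orders sum to 4 (valence 4) → 0 H
  atom 11: C, bond orders sum to 4 (valence 4) → 0 H
  atom 12: O, bond orders sum to 1 (valence 2) → 1 H
  atom 13: O, bond orders sum to 2 (valence 2) → 0 H
  atom 14: C, bond orders sum to 4 (valence 4) → 0 H
  atom 15: C, bond orders sum to 4 (valence 4) → 0 H
  atom 16: C, bond orders sum to 4 (valence 4) → 0 H
  atom 17: O, bond orders sum to 2 (valence 2) → 0 H
  atom 18: O, bond orders sum to 1 (valence 2) → 1 H
  atom 19: C, bond orders sum to 4 (valence 4) → 0 H
  atom 20: C, bond orders sum to 4 (valence 4) → 0 H
  atom 21: N, bond orders sum to 3 (valence 3) → 0 H
  atom 22: C, bond orders sum to 4 (valence 4) → 0 H
  atom 23: O, bond orders sum to 2 (valence 2) → 0 H
  atom 24: C, bond orders sum to 1 (valence 4) → 3 H
Totals → C:15, H:10, N:2, O:7.

C15H10N2O7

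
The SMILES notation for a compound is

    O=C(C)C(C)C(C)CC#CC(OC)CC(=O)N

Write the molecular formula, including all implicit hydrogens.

C13H21NO3

Walk through each heavy atom and fill implicit hydrogens from standard valence (C 4, N 3, O 2, S 2, halogen 1):
  atom 1: O, bond orders sum to 2 (valence 2) → 0 H
  atom 2: C, bond orders sum to 4 (valence 4) → 0 H
  atom 3: C, bond orders sum to 1 (valence 4) → 3 H
  atom 4: C, bond orders sum to 3 (valence 4) → 1 H
  atom 5: C, bond orders sum to 1 (valence 4) → 3 H
  atom 6: C, bond orders sum to 3 (valence 4) → 1 H
  atom 7: C, bond orders sum to 1 (valence 4) → 3 H
  atom 8: C, bond orders sum to 2 (valence 4) → 2 H
  atom 9: C, bond orders sum to 4 (valence 4) → 0 H
  atom 10: C, bond orders sum to 4 (valence 4) → 0 H
  atom 11: C, bond orders sum to 3 (valence 4) → 1 H
  atom 12: O, bond orders sum to 2 (valence 2) → 0 H
  atom 13: C, bond orders sum to 1 (valence 4) → 3 H
  atom 14: C, bond orders sum to 2 (valence 4) → 2 H
  atom 15: C, bond orders sum to 4 (valence 4) → 0 H
  atom 16: O, bond orders sum to 2 (valence 2) → 0 H
  atom 17: N, bond orders sum to 1 (valence 3) → 2 H
Totals → C:13, H:21, N:1, O:3.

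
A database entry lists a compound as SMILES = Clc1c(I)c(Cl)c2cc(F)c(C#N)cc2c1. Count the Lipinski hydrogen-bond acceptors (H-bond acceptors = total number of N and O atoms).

N atoms: 1; O atoms: 0.
Lipinski HBA = 1 + 0 = 1.

1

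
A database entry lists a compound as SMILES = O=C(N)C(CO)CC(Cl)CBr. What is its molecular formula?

C6H11BrClNO2

Walk through each heavy atom and fill implicit hydrogens from standard valence (C 4, N 3, O 2, S 2, halogen 1):
  atom 1: O, bond orders sum to 2 (valence 2) → 0 H
  atom 2: C, bond orders sum to 4 (valence 4) → 0 H
  atom 3: N, bond orders sum to 1 (valence 3) → 2 H
  atom 4: C, bond orders sum to 3 (valence 4) → 1 H
  atom 5: C, bond orders sum to 2 (valence 4) → 2 H
  atom 6: O, bond orders sum to 1 (valence 2) → 1 H
  atom 7: C, bond orders sum to 2 (valence 4) → 2 H
  atom 8: C, bond orders sum to 3 (valence 4) → 1 H
  atom 9: Cl (halogen, monovalent) → 0 H
  atom 10: C, bond orders sum to 2 (valence 4) → 2 H
  atom 11: Br (halogen, monovalent) → 0 H
Totals → C:6, H:11, Br:1, Cl:1, N:1, O:2.
In Hill order: C6H11BrClNO2.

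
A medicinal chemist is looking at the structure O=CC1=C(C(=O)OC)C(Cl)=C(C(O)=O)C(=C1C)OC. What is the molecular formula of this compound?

Walk through each heavy atom and fill implicit hydrogens from standard valence (C 4, N 3, O 2, S 2, halogen 1):
  atom 1: O, bond orders sum to 2 (valence 2) → 0 H
  atom 2: C, bond orders sum to 3 (valence 4) → 1 H
  atom 3: C, bond orders sum to 4 (valence 4) → 0 H
  atom 4: C, bond orders sum to 4 (valence 4) → 0 H
  atom 5: C, bond orders sum to 4 (valence 4) → 0 H
  atom 6: O, bond orders sum to 2 (valence 2) → 0 H
  atom 7: O, bond orders sum to 2 (valence 2) → 0 H
  atom 8: C, bond orders sum to 1 (valence 4) → 3 H
  atom 9: C, bond orders sum to 4 (valence 4) → 0 H
  atom 10: Cl (halogen, monovalent) → 0 H
  atom 11: C, bond orders sum to 4 (valence 4) → 0 H
  atom 12: C, bond orders sum to 4 (valence 4) → 0 H
  atom 13: O, bond orders sum to 1 (valence 2) → 1 H
  atom 14: O, bond orders sum to 2 (valence 2) → 0 H
  atom 15: C, bond orders sum to 4 (valence 4) → 0 H
  atom 16: C, bond orders sum to 4 (valence 4) → 0 H
  atom 17: C, bond orders sum to 1 (valence 4) → 3 H
  atom 18: O, bond orders sum to 2 (valence 2) → 0 H
  atom 19: C, bond orders sum to 1 (valence 4) → 3 H
Totals → C:12, H:11, Cl:1, O:6.
In Hill order: C12H11ClO6.

C12H11ClO6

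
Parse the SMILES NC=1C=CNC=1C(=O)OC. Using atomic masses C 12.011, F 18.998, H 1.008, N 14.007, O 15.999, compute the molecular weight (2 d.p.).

First, the molecular formula is C6H8N2O2 (counting implicit H from valence).
  C: 6 × 12.011 = 72.066
  H: 8 × 1.008 = 8.064
  N: 2 × 14.007 = 28.014
  O: 2 × 15.999 = 31.998
Sum: 6×12.011 + 8×1.008 + 2×14.007 + 2×15.999 = 140.142 → 140.14 g/mol.

140.14 g/mol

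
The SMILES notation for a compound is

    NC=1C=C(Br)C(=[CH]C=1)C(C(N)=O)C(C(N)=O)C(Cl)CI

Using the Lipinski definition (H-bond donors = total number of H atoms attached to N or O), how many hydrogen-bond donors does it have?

6

Donors: find every N or O and count the H atoms it carries.
  atom 1 (N): bond orders sum to 1 → 2 H
  atom 11 (N): bond orders sum to 1 → 2 H
  atom 12 (O): bond orders sum to 2 → 0 H
  atom 15 (N): bond orders sum to 1 → 2 H
  atom 16 (O): bond orders sum to 2 → 0 H
Lipinski HBD = 6.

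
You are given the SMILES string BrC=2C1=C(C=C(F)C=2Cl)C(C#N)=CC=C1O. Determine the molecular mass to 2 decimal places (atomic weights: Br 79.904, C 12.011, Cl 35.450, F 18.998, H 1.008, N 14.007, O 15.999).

300.51 g/mol

First, the molecular formula is C11H4BrClFNO (counting implicit H from valence).
  Br: 1 × 79.904 = 79.904
  C: 11 × 12.011 = 132.121
  Cl: 1 × 35.450 = 35.450
  F: 1 × 18.998 = 18.998
  H: 4 × 1.008 = 4.032
  N: 1 × 14.007 = 14.007
  O: 1 × 15.999 = 15.999
Sum: 1×79.904 + 11×12.011 + 1×35.450 + 1×18.998 + 4×1.008 + 1×14.007 + 1×15.999 = 300.511 → 300.51 g/mol.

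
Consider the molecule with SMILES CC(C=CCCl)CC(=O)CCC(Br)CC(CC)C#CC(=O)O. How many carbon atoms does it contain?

Count every carbon token in the SMILES (each C, including those in ring-closure positions and inside branches).
Carbon count: 17.

17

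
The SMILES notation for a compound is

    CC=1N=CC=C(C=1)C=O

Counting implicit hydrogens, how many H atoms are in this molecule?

7

Walk through each heavy atom and fill implicit hydrogens from standard valence (C 4, N 3, O 2, S 2, halogen 1):
  atom 1: C, bond orders sum to 1 (valence 4) → 3 H
  atom 2: C, bond orders sum to 4 (valence 4) → 0 H
  atom 3: N, bond orders sum to 3 (valence 3) → 0 H
  atom 4: C, bond orders sum to 3 (valence 4) → 1 H
  atom 5: C, bond orders sum to 3 (valence 4) → 1 H
  atom 6: C, bond orders sum to 4 (valence 4) → 0 H
  atom 7: C, bond orders sum to 3 (valence 4) → 1 H
  atom 8: C, bond orders sum to 3 (valence 4) → 1 H
  atom 9: O, bond orders sum to 2 (valence 2) → 0 H
Total hydrogens: 7.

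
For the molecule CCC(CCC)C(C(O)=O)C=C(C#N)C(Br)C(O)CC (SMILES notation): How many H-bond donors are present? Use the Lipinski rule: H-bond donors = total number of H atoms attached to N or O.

2

Donors: find every N or O and count the H atoms it carries.
  atom 9 (O): bond orders sum to 1 → 1 H
  atom 10 (O): bond orders sum to 2 → 0 H
  atom 14 (N): bond orders sum to 3 → 0 H
  atom 18 (O): bond orders sum to 1 → 1 H
Lipinski HBD = 2.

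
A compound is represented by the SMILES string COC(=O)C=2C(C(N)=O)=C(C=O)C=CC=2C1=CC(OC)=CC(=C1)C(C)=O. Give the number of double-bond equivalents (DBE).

Molecular formula: C19H17NO6.
DoU = (2C + 2 + N − H − X) / 2, where X is the halogen count and O/S are ignored.
    = (2·19 + 2 + 1 − 17 − 0) / 2 = 24 / 2 = 12.

12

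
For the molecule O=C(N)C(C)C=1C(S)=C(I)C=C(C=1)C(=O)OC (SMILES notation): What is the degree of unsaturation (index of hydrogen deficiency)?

Degree of unsaturation = (number of rings) + (number of π bonds).
Ring closures in the SMILES: 1.
π bonds: 5 double bonds (each 1 DoU) → 5 DoU from unsaturation.
Total DoU = 1 + 5 = 6.

6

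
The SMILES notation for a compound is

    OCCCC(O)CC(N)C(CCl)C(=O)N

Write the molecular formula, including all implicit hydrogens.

Walk through each heavy atom and fill implicit hydrogens from standard valence (C 4, N 3, O 2, S 2, halogen 1):
  atom 1: O, bond orders sum to 1 (valence 2) → 1 H
  atom 2: C, bond orders sum to 2 (valence 4) → 2 H
  atom 3: C, bond orders sum to 2 (valence 4) → 2 H
  atom 4: C, bond orders sum to 2 (valence 4) → 2 H
  atom 5: C, bond orders sum to 3 (valence 4) → 1 H
  atom 6: O, bond orders sum to 1 (valence 2) → 1 H
  atom 7: C, bond orders sum to 2 (valence 4) → 2 H
  atom 8: C, bond orders sum to 3 (valence 4) → 1 H
  atom 9: N, bond orders sum to 1 (valence 3) → 2 H
  atom 10: C, bond orders sum to 3 (valence 4) → 1 H
  atom 11: C, bond orders sum to 2 (valence 4) → 2 H
  atom 12: Cl (halogen, monovalent) → 0 H
  atom 13: C, bond orders sum to 4 (valence 4) → 0 H
  atom 14: O, bond orders sum to 2 (valence 2) → 0 H
  atom 15: N, bond orders sum to 1 (valence 3) → 2 H
Totals → C:9, H:19, Cl:1, N:2, O:3.

C9H19ClN2O3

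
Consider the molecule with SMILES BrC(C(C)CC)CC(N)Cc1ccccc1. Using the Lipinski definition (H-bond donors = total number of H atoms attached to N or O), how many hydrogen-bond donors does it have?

2

Donors: find every N or O and count the H atoms it carries.
  atom 9 (N): bond orders sum to 1 → 2 H
Lipinski HBD = 2.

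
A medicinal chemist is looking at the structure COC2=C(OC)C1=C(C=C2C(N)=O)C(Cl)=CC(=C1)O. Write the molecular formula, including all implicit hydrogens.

Walk through each heavy atom and fill implicit hydrogens from standard valence (C 4, N 3, O 2, S 2, halogen 1):
  atom 1: C, bond orders sum to 1 (valence 4) → 3 H
  atom 2: O, bond orders sum to 2 (valence 2) → 0 H
  atom 3: C, bond orders sum to 4 (valence 4) → 0 H
  atom 4: C, bond orders sum to 4 (valence 4) → 0 H
  atom 5: O, bond orders sum to 2 (valence 2) → 0 H
  atom 6: C, bond orders sum to 1 (valence 4) → 3 H
  atom 7: C, bond orders sum to 4 (valence 4) → 0 H
  atom 8: C, bond orders sum to 4 (valence 4) → 0 H
  atom 9: C, bond orders sum to 3 (valence 4) → 1 H
  atom 10: C, bond orders sum to 4 (valence 4) → 0 H
  atom 11: C, bond orders sum to 4 (valence 4) → 0 H
  atom 12: N, bond orders sum to 1 (valence 3) → 2 H
  atom 13: O, bond orders sum to 2 (valence 2) → 0 H
  atom 14: C, bond orders sum to 4 (valence 4) → 0 H
  atom 15: Cl (halogen, monovalent) → 0 H
  atom 16: C, bond orders sum to 3 (valence 4) → 1 H
  atom 17: C, bond orders sum to 4 (valence 4) → 0 H
  atom 18: C, bond orders sum to 3 (valence 4) → 1 H
  atom 19: O, bond orders sum to 1 (valence 2) → 1 H
Totals → C:13, H:12, Cl:1, N:1, O:4.

C13H12ClNO4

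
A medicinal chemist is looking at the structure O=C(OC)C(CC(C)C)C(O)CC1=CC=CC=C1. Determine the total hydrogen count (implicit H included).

22

Walk through each heavy atom and fill implicit hydrogens from standard valence (C 4, N 3, O 2, S 2, halogen 1):
  atom 1: O, bond orders sum to 2 (valence 2) → 0 H
  atom 2: C, bond orders sum to 4 (valence 4) → 0 H
  atom 3: O, bond orders sum to 2 (valence 2) → 0 H
  atom 4: C, bond orders sum to 1 (valence 4) → 3 H
  atom 5: C, bond orders sum to 3 (valence 4) → 1 H
  atom 6: C, bond orders sum to 2 (valence 4) → 2 H
  atom 7: C, bond orders sum to 3 (valence 4) → 1 H
  atom 8: C, bond orders sum to 1 (valence 4) → 3 H
  atom 9: C, bond orders sum to 1 (valence 4) → 3 H
  atom 10: C, bond orders sum to 3 (valence 4) → 1 H
  atom 11: O, bond orders sum to 1 (valence 2) → 1 H
  atom 12: C, bond orders sum to 2 (valence 4) → 2 H
  atom 13: C, bond orders sum to 4 (valence 4) → 0 H
  atom 14: C, bond orders sum to 3 (valence 4) → 1 H
  atom 15: C, bond orders sum to 3 (valence 4) → 1 H
  atom 16: C, bond orders sum to 3 (valence 4) → 1 H
  atom 17: C, bond orders sum to 3 (valence 4) → 1 H
  atom 18: C, bond orders sum to 3 (valence 4) → 1 H
Total hydrogens: 22.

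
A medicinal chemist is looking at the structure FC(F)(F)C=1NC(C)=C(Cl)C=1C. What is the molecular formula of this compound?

C7H7ClF3N

Walk through each heavy atom and fill implicit hydrogens from standard valence (C 4, N 3, O 2, S 2, halogen 1):
  atom 1: F (halogen, monovalent) → 0 H
  atom 2: C, bond orders sum to 4 (valence 4) → 0 H
  atom 3: F (halogen, monovalent) → 0 H
  atom 4: F (halogen, monovalent) → 0 H
  atom 5: C, bond orders sum to 4 (valence 4) → 0 H
  atom 6: N, bond orders sum to 2 (valence 3) → 1 H
  atom 7: C, bond orders sum to 4 (valence 4) → 0 H
  atom 8: C, bond orders sum to 1 (valence 4) → 3 H
  atom 9: C, bond orders sum to 4 (valence 4) → 0 H
  atom 10: Cl (halogen, monovalent) → 0 H
  atom 11: C, bond orders sum to 4 (valence 4) → 0 H
  atom 12: C, bond orders sum to 1 (valence 4) → 3 H
Totals → C:7, H:7, Cl:1, F:3, N:1.
In Hill order: C7H7ClF3N.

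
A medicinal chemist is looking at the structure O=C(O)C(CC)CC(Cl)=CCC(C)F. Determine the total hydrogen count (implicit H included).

Walk through each heavy atom and fill implicit hydrogens from standard valence (C 4, N 3, O 2, S 2, halogen 1):
  atom 1: O, bond orders sum to 2 (valence 2) → 0 H
  atom 2: C, bond orders sum to 4 (valence 4) → 0 H
  atom 3: O, bond orders sum to 1 (valence 2) → 1 H
  atom 4: C, bond orders sum to 3 (valence 4) → 1 H
  atom 5: C, bond orders sum to 2 (valence 4) → 2 H
  atom 6: C, bond orders sum to 1 (valence 4) → 3 H
  atom 7: C, bond orders sum to 2 (valence 4) → 2 H
  atom 8: C, bond orders sum to 4 (valence 4) → 0 H
  atom 9: Cl (halogen, monovalent) → 0 H
  atom 10: C, bond orders sum to 3 (valence 4) → 1 H
  atom 11: C, bond orders sum to 2 (valence 4) → 2 H
  atom 12: C, bond orders sum to 3 (valence 4) → 1 H
  atom 13: C, bond orders sum to 1 (valence 4) → 3 H
  atom 14: F (halogen, monovalent) → 0 H
Total hydrogens: 16.

16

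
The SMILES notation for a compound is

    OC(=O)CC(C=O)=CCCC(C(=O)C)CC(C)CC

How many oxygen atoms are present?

Scan the SMILES for O atoms (remember two-letter symbols like Cl and Br are single atoms).
Oxygen count: 4.

4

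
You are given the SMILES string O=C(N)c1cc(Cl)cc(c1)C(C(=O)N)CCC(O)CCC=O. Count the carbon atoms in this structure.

Count every carbon token in the SMILES (each C, including those in ring-closure positions and inside branches).
Carbon count: 15.

15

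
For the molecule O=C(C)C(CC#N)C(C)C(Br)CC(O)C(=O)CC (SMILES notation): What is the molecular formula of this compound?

C13H20BrNO3

Walk through each heavy atom and fill implicit hydrogens from standard valence (C 4, N 3, O 2, S 2, halogen 1):
  atom 1: O, bond orders sum to 2 (valence 2) → 0 H
  atom 2: C, bond orders sum to 4 (valence 4) → 0 H
  atom 3: C, bond orders sum to 1 (valence 4) → 3 H
  atom 4: C, bond orders sum to 3 (valence 4) → 1 H
  atom 5: C, bond orders sum to 2 (valence 4) → 2 H
  atom 6: C, bond orders sum to 4 (valence 4) → 0 H
  atom 7: N, bond orders sum to 3 (valence 3) → 0 H
  atom 8: C, bond orders sum to 3 (valence 4) → 1 H
  atom 9: C, bond orders sum to 1 (valence 4) → 3 H
  atom 10: C, bond orders sum to 3 (valence 4) → 1 H
  atom 11: Br (halogen, monovalent) → 0 H
  atom 12: C, bond orders sum to 2 (valence 4) → 2 H
  atom 13: C, bond orders sum to 3 (valence 4) → 1 H
  atom 14: O, bond orders sum to 1 (valence 2) → 1 H
  atom 15: C, bond orders sum to 4 (valence 4) → 0 H
  atom 16: O, bond orders sum to 2 (valence 2) → 0 H
  atom 17: C, bond orders sum to 2 (valence 4) → 2 H
  atom 18: C, bond orders sum to 1 (valence 4) → 3 H
Totals → C:13, H:20, Br:1, N:1, O:3.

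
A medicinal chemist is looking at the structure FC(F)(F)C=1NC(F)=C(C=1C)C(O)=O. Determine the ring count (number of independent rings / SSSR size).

1

In SMILES, each pair of matching ring-closure digits denotes one ring-closing bond; the number of such bonds equals the number of independent rings.
Ring-closure bonds here: 1.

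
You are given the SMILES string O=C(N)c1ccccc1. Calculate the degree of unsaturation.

Molecular formula: C7H7NO.
DoU = (2C + 2 + N − H − X) / 2, where X is the halogen count and O/S are ignored.
    = (2·7 + 2 + 1 − 7 − 0) / 2 = 10 / 2 = 5.

5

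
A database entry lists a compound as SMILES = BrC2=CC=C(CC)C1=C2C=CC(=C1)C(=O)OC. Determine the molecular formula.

C14H13BrO2

Walk through each heavy atom and fill implicit hydrogens from standard valence (C 4, N 3, O 2, S 2, halogen 1):
  atom 1: Br (halogen, monovalent) → 0 H
  atom 2: C, bond orders sum to 4 (valence 4) → 0 H
  atom 3: C, bond orders sum to 3 (valence 4) → 1 H
  atom 4: C, bond orders sum to 3 (valence 4) → 1 H
  atom 5: C, bond orders sum to 4 (valence 4) → 0 H
  atom 6: C, bond orders sum to 2 (valence 4) → 2 H
  atom 7: C, bond orders sum to 1 (valence 4) → 3 H
  atom 8: C, bond orders sum to 4 (valence 4) → 0 H
  atom 9: C, bond orders sum to 4 (valence 4) → 0 H
  atom 10: C, bond orders sum to 3 (valence 4) → 1 H
  atom 11: C, bond orders sum to 3 (valence 4) → 1 H
  atom 12: C, bond orders sum to 4 (valence 4) → 0 H
  atom 13: C, bond orders sum to 3 (valence 4) → 1 H
  atom 14: C, bond orders sum to 4 (valence 4) → 0 H
  atom 15: O, bond orders sum to 2 (valence 2) → 0 H
  atom 16: O, bond orders sum to 2 (valence 2) → 0 H
  atom 17: C, bond orders sum to 1 (valence 4) → 3 H
Totals → C:14, H:13, Br:1, O:2.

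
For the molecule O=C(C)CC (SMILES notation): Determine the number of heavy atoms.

Every atom symbol written in the SMILES (organic subset) is one heavy atom; implicit H are not written.
Heavy atoms by element → C:4, O:1.
Total: 5.

5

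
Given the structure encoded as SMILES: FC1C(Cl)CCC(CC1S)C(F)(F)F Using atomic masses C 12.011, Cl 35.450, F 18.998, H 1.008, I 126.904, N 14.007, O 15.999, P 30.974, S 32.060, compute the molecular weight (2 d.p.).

250.68 g/mol

First, the molecular formula is C8H11ClF4S (counting implicit H from valence).
  C: 8 × 12.011 = 96.088
  Cl: 1 × 35.450 = 35.450
  F: 4 × 18.998 = 75.992
  H: 11 × 1.008 = 11.088
  S: 1 × 32.060 = 32.060
Sum: 8×12.011 + 1×35.450 + 4×18.998 + 11×1.008 + 1×32.060 = 250.678 → 250.68 g/mol.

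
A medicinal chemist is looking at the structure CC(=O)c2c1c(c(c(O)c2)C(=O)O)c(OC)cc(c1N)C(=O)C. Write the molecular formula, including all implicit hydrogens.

Walk through each heavy atom and fill implicit hydrogens from standard valence (C 4, N 3, O 2, S 2, halogen 1); for lowercase aromatic atoms, an aromatic c carries 1 H when it has two neighbours and 0 H with three, and aromatic n carries 0 H:
  atom 1: C, bond orders sum to 1 (valence 4) → 3 H
  atom 2: C, bond orders sum to 4 (valence 4) → 0 H
  atom 3: O, bond orders sum to 2 (valence 2) → 0 H
  atom 4: aromatic c, 3 neighbours → 0 H
  atom 5: aromatic c, 3 neighbours → 0 H
  atom 6: aromatic c, 3 neighbours → 0 H
  atom 7: aromatic c, 3 neighbours → 0 H
  atom 8: aromatic c, 3 neighbours → 0 H
  atom 9: O, bond orders sum to 1 (valence 2) → 1 H
  atom 10: aromatic c, 2 neighbours → 1 H
  atom 11: C, bond orders sum to 4 (valence 4) → 0 H
  atom 12: O, bond orders sum to 2 (valence 2) → 0 H
  atom 13: O, bond orders sum to 1 (valence 2) → 1 H
  atom 14: aromatic c, 3 neighbours → 0 H
  atom 15: O, bond orders sum to 2 (valence 2) → 0 H
  atom 16: C, bond orders sum to 1 (valence 4) → 3 H
  atom 17: aromatic c, 2 neighbours → 1 H
  atom 18: aromatic c, 3 neighbours → 0 H
  atom 19: aromatic c, 3 neighbours → 0 H
  atom 20: N, bond orders sum to 1 (valence 3) → 2 H
  atom 21: C, bond orders sum to 4 (valence 4) → 0 H
  atom 22: O, bond orders sum to 2 (valence 2) → 0 H
  atom 23: C, bond orders sum to 1 (valence 4) → 3 H
Totals → C:16, H:15, N:1, O:6.
In Hill order: C16H15NO6.

C16H15NO6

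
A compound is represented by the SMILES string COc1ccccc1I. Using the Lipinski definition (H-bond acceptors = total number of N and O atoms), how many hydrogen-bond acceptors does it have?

1

N atoms: 0; O atoms: 1.
Lipinski HBA = 0 + 1 = 1.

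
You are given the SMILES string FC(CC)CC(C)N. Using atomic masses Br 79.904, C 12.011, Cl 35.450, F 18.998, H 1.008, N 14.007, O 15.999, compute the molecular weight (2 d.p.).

119.18 g/mol

First, the molecular formula is C6H14FN (counting implicit H from valence).
  C: 6 × 12.011 = 72.066
  F: 1 × 18.998 = 18.998
  H: 14 × 1.008 = 14.112
  N: 1 × 14.007 = 14.007
Sum: 6×12.011 + 1×18.998 + 14×1.008 + 1×14.007 = 119.183 → 119.18 g/mol.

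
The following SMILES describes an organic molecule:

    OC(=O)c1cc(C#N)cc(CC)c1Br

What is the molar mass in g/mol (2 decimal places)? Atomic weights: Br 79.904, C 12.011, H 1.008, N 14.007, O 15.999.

First, the molecular formula is C10H8BrNO2 (counting implicit H from valence).
  Br: 1 × 79.904 = 79.904
  C: 10 × 12.011 = 120.110
  H: 8 × 1.008 = 8.064
  N: 1 × 14.007 = 14.007
  O: 2 × 15.999 = 31.998
Sum: 1×79.904 + 10×12.011 + 8×1.008 + 1×14.007 + 2×15.999 = 254.083 → 254.08 g/mol.

254.08 g/mol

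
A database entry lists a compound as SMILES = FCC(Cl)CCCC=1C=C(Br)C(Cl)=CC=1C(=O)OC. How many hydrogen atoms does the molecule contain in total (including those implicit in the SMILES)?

14

Walk through each heavy atom and fill implicit hydrogens from standard valence (C 4, N 3, O 2, S 2, halogen 1):
  atom 1: F (halogen, monovalent) → 0 H
  atom 2: C, bond orders sum to 2 (valence 4) → 2 H
  atom 3: C, bond orders sum to 3 (valence 4) → 1 H
  atom 4: Cl (halogen, monovalent) → 0 H
  atom 5: C, bond orders sum to 2 (valence 4) → 2 H
  atom 6: C, bond orders sum to 2 (valence 4) → 2 H
  atom 7: C, bond orders sum to 2 (valence 4) → 2 H
  atom 8: C, bond orders sum to 4 (valence 4) → 0 H
  atom 9: C, bond orders sum to 3 (valence 4) → 1 H
  atom 10: C, bond orders sum to 4 (valence 4) → 0 H
  atom 11: Br (halogen, monovalent) → 0 H
  atom 12: C, bond orders sum to 4 (valence 4) → 0 H
  atom 13: Cl (halogen, monovalent) → 0 H
  atom 14: C, bond orders sum to 3 (valence 4) → 1 H
  atom 15: C, bond orders sum to 4 (valence 4) → 0 H
  atom 16: C, bond orders sum to 4 (valence 4) → 0 H
  atom 17: O, bond orders sum to 2 (valence 2) → 0 H
  atom 18: O, bond orders sum to 2 (valence 2) → 0 H
  atom 19: C, bond orders sum to 1 (valence 4) → 3 H
Total hydrogens: 14.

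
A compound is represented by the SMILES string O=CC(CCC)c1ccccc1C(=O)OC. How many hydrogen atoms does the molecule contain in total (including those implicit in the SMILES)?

Walk through each heavy atom and fill implicit hydrogens from standard valence (C 4, N 3, O 2, S 2, halogen 1); for lowercase aromatic atoms, an aromatic c carries 1 H when it has two neighbours and 0 H with three, and aromatic n carries 0 H:
  atom 1: O, bond orders sum to 2 (valence 2) → 0 H
  atom 2: C, bond orders sum to 3 (valence 4) → 1 H
  atom 3: C, bond orders sum to 3 (valence 4) → 1 H
  atom 4: C, bond orders sum to 2 (valence 4) → 2 H
  atom 5: C, bond orders sum to 2 (valence 4) → 2 H
  atom 6: C, bond orders sum to 1 (valence 4) → 3 H
  atom 7: aromatic c, 3 neighbours → 0 H
  atom 8: aromatic c, 2 neighbours → 1 H
  atom 9: aromatic c, 2 neighbours → 1 H
  atom 10: aromatic c, 2 neighbours → 1 H
  atom 11: aromatic c, 2 neighbours → 1 H
  atom 12: aromatic c, 3 neighbours → 0 H
  atom 13: C, bond orders sum to 4 (valence 4) → 0 H
  atom 14: O, bond orders sum to 2 (valence 2) → 0 H
  atom 15: O, bond orders sum to 2 (valence 2) → 0 H
  atom 16: C, bond orders sum to 1 (valence 4) → 3 H
Total hydrogens: 16.

16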